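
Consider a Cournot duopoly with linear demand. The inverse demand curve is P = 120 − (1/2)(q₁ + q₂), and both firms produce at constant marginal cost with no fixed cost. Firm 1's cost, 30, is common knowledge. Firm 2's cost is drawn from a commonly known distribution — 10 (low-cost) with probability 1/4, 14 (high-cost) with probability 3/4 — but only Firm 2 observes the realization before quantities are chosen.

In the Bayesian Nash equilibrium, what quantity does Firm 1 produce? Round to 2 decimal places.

Firm 2 with cost c maximizes (120 − (1/2)(q₁+q₂) − c)·q₂, giving q₂(c) = (120 − c − (1/2)q₁).
E[c₂] = 1/4·10 + 3/4·14 = 13
Firm 1's FOC against E[q₂] yields q₁ = (120 − 2·30 + E[c₂])/(3/2) = (120 − 60 + 13)/(3/2) = 48.6667.

48.67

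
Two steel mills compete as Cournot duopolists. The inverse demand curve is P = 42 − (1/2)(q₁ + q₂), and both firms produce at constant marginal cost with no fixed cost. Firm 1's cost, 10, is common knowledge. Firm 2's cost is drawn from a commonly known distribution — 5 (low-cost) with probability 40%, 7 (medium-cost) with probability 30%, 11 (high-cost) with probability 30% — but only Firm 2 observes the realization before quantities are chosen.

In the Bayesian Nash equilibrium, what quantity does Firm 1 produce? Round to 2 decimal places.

Type-c best response for Firm 2: q₂(c) = (42 − c) − q₁/2.
Firm 1 maximizes expected profit; its first-order condition is 42 − q₁ − (1/2)E[q₂] − 10 = 0.
Substituting E[q₂] and solving: E[c₂] = 7.4, so q₁ = (42 − 2·10 + 7.4)/(3/2) = 19.6.

19.60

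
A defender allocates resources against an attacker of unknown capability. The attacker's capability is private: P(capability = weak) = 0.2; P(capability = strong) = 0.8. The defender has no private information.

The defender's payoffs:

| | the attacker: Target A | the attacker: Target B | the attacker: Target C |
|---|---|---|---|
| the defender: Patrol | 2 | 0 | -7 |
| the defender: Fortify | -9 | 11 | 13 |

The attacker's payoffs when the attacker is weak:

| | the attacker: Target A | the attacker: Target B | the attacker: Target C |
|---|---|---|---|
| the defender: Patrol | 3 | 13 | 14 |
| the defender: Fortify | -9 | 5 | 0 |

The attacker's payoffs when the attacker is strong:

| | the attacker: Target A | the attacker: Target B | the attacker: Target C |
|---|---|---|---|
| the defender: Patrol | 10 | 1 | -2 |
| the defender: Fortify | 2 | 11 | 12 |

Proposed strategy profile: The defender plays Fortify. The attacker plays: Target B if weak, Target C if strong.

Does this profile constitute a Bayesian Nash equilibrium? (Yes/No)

Yes

The defender plays Fortify: E[Fortify] = 0.2·(11) + 0.8·(13) = 12.6; E[Patrol] = -5.6. Best-responding. ✓
The attacker (capability weak), facing Fortify: Target A gives -9, Target B gives 5, Target C gives 0. Proposed Target B is best. ✓
The attacker (capability strong), facing Fortify: Target A gives 2, Target B gives 11, Target C gives 12. Proposed Target C is best. ✓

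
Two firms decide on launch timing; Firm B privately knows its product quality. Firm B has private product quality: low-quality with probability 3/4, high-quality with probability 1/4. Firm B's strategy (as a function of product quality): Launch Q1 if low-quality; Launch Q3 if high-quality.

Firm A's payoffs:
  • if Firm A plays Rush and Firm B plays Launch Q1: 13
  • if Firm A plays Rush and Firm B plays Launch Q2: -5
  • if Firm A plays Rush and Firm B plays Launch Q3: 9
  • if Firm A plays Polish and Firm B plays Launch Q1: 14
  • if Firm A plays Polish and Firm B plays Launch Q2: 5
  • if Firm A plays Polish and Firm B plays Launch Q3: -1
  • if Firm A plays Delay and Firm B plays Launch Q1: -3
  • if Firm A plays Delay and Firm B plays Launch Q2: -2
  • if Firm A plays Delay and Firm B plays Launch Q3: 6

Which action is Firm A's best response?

E[Rush] = 3/4·(13) + 1/4·(9) = 12
E[Polish] = 3/4·(14) + 1/4·(-1) = 41/4
E[Delay] = 3/4·(-3) + 1/4·(6) = -3/4
Best response: Rush (12 is the largest).

Rush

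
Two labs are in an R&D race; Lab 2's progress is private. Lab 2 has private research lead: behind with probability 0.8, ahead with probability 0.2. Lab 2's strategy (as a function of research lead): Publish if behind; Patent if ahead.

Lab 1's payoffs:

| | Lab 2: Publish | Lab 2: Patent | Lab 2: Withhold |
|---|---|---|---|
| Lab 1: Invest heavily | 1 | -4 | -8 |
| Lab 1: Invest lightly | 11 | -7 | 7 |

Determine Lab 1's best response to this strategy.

E[Invest heavily] = 0.8·(1) + 0.2·(-4) = 0
E[Invest lightly] = 0.8·(11) + 0.2·(-7) = 7.4
Best response: Invest lightly (7.4 is the largest).

Invest lightly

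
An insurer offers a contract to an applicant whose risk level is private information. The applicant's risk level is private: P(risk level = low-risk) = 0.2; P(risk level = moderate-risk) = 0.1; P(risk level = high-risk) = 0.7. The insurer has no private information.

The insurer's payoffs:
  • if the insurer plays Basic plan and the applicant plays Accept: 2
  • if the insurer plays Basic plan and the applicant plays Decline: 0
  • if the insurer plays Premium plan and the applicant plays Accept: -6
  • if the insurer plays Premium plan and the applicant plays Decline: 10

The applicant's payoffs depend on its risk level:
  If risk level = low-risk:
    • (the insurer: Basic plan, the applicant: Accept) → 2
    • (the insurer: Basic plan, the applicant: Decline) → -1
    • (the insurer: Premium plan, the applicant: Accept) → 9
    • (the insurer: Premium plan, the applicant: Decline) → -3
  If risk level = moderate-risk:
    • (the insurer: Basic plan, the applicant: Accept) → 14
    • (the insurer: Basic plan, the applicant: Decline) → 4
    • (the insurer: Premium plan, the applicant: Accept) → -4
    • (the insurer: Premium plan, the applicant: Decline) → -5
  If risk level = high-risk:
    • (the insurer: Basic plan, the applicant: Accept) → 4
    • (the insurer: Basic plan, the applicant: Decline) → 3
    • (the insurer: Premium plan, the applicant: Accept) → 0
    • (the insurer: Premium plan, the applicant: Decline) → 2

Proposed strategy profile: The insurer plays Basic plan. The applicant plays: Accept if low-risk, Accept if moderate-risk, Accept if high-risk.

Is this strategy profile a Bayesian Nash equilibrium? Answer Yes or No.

The insurer plays Basic plan: E[Basic plan] = 0.2·(2) + 0.1·(2) + 0.7·(2) = 2; E[Premium plan] = -6. Best-responding. ✓
The applicant (risk level low-risk), facing Basic plan: Accept gives 2, Decline gives -1. Proposed Accept is best. ✓
The applicant (risk level moderate-risk), facing Basic plan: Accept gives 14, Decline gives 4. Proposed Accept is best. ✓
The applicant (risk level high-risk), facing Basic plan: Accept gives 4, Decline gives 3. Proposed Accept is best. ✓

Yes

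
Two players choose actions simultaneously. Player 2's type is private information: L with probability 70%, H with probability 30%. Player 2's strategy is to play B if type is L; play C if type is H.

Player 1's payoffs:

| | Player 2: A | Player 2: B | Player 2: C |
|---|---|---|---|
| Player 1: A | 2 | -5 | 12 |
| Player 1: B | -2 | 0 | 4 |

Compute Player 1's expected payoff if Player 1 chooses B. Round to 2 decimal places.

1.20

E[B] = 0.7·0 + 0.3·4 = 0 + 1.2 = 1.2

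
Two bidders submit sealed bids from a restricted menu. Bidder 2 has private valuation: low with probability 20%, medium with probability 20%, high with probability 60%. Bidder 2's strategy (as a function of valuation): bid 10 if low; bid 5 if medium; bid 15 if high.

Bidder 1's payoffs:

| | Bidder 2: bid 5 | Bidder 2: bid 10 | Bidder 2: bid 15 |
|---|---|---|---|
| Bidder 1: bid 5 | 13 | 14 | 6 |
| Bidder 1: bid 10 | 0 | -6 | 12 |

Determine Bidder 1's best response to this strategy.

bid 5

E[bid 5] = 0.2·(14) + 0.2·(13) + 0.6·(6) = 9
E[bid 10] = 0.2·(-6) + 0.2·(0) + 0.6·(12) = 6
Best response: bid 5 (9 is the largest).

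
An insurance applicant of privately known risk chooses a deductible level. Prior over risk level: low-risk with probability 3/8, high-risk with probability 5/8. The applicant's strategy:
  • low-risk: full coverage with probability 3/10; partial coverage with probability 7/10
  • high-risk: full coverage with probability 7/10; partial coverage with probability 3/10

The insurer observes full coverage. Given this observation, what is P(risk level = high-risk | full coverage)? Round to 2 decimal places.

P(full coverage) = (3/8)·(3/10) + (5/8)·(7/10) = 11/20
P(high-risk | full coverage) = ((5/8)·(7/10)) / (11/20) = (7/16) / (11/20) = 35/44

0.80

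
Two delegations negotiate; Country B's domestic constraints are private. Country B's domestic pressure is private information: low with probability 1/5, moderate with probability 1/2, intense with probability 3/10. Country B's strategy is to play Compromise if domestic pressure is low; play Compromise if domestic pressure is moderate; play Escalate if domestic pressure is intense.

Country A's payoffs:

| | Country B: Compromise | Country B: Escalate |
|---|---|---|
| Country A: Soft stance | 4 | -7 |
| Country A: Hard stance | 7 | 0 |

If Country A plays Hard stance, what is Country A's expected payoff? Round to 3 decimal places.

4.900

Take the expectation over Country B's domestic pressure, weighting each type's action by its prior probability.
E[Hard stance] = 1/5·7 + 1/2·7 + 3/10·0 = 7/5 + 7/2 + 0 = 49/10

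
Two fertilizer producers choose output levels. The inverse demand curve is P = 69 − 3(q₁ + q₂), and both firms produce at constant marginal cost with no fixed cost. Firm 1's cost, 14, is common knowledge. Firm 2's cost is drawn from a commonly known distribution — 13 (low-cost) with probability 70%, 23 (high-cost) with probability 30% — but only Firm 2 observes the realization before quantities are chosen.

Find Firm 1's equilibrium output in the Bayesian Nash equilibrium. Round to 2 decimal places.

Firm 2 with cost c maximizes (69 − 3(q₁+q₂) − c)·q₂, giving q₂(c) = (69 − c − 3q₁)/6.
E[c₂] = 0.7·13 + 0.3·23 = 16
Firm 1's FOC against E[q₂] yields q₁ = (69 − 2·14 + E[c₂])/9 = (69 − 28 + 16)/9 = 6.33333.

6.33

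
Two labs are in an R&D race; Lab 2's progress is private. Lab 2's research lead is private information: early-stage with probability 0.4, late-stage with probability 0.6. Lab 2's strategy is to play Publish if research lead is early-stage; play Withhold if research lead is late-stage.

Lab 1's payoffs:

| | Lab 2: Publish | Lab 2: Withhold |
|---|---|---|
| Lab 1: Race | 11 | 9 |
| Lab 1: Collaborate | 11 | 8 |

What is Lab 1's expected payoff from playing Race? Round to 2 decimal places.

Take the expectation over Lab 2's research lead, weighting each type's action by its prior probability.
E[Race] = 0.4·11 + 0.6·9 = 4.4 + 5.4 = 9.8

9.80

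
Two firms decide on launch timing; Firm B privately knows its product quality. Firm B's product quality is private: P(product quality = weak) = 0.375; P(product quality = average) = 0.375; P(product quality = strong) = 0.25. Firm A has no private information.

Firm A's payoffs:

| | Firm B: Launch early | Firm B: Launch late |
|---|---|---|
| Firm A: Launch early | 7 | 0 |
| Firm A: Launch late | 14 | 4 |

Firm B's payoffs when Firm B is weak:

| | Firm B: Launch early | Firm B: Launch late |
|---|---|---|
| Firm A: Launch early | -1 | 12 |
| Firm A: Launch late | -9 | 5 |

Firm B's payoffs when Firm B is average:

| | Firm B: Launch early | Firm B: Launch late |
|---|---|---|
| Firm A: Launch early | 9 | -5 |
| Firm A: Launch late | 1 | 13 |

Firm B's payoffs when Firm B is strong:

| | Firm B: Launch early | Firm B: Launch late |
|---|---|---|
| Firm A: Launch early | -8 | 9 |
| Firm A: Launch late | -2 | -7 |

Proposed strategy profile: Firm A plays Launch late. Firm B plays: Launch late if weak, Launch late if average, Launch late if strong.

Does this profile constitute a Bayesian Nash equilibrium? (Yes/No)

No

Firm A plays Launch late: E[Launch late] = 0.375·(4) + 0.375·(4) + 0.25·(4) = 4; E[Launch early] = 0. Best-responding. ✓
Firm B (product quality weak), facing Launch late: Launch early gives -9, Launch late gives 5. Proposed Launch late is best. ✓
Firm B (product quality average), facing Launch late: Launch early gives 1, Launch late gives 13. Proposed Launch late is best. ✓
Firm B (product quality strong), facing Launch late: Launch early gives -2, Launch late gives -7. Proposed Launch late is not best — profitable deviation exists. ✗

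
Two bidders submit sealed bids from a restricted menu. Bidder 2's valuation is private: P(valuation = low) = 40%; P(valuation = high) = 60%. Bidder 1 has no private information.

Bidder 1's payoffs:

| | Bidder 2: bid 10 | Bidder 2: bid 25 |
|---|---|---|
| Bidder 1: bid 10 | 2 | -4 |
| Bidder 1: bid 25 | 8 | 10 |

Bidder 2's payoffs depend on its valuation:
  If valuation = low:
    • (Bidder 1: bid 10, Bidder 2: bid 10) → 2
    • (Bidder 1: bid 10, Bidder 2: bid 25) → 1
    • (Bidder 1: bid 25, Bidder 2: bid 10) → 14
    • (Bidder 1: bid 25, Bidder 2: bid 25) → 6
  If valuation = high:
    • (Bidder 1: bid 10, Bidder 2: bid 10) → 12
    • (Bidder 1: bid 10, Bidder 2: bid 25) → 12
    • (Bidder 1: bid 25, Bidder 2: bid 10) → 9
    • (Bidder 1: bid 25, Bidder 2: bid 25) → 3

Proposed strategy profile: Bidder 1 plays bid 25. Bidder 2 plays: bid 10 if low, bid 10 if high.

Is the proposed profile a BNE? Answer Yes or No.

A profile is a BNE iff every type of every player is best-responding given beliefs about the other side.
Bidder 1 plays bid 25: E[bid 25] = 0.4·(8) + 0.6·(8) = 8; E[bid 10] = 2. Best-responding. ✓
Bidder 2 (valuation low), facing bid 25: bid 10 gives 14, bid 25 gives 6. Proposed bid 10 is best. ✓
Bidder 2 (valuation high), facing bid 25: bid 10 gives 9, bid 25 gives 3. Proposed bid 10 is best. ✓

Yes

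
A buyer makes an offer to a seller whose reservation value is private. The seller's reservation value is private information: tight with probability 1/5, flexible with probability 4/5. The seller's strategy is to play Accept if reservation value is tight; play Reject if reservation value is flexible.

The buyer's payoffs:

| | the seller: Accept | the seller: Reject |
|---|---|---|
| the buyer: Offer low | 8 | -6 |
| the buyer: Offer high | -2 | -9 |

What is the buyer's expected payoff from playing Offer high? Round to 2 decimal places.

-7.60

E[Offer high] = 1/5·(-2) + 4/5·(-9) = (-2/5) + (-36/5) = -38/5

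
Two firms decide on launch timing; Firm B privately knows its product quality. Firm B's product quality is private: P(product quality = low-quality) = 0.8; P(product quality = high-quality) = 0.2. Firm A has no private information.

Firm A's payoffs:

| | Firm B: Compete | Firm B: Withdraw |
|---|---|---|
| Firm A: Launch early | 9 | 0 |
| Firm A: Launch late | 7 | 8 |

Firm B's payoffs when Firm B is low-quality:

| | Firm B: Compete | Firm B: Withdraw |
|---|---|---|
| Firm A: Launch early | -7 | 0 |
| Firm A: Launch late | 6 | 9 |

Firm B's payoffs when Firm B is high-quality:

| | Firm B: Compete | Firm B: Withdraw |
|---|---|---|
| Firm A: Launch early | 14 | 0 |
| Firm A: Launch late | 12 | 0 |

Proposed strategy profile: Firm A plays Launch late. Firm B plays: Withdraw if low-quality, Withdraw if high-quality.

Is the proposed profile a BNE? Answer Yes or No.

Firm A plays Launch late: E[Launch late] = 0.8·(8) + 0.2·(8) = 8; E[Launch early] = 0. Best-responding. ✓
Firm B (product quality low-quality), facing Launch late: Compete gives 6, Withdraw gives 9. Proposed Withdraw is best. ✓
Firm B (product quality high-quality), facing Launch late: Compete gives 12, Withdraw gives 0. Proposed Withdraw is not best — profitable deviation exists. ✗

No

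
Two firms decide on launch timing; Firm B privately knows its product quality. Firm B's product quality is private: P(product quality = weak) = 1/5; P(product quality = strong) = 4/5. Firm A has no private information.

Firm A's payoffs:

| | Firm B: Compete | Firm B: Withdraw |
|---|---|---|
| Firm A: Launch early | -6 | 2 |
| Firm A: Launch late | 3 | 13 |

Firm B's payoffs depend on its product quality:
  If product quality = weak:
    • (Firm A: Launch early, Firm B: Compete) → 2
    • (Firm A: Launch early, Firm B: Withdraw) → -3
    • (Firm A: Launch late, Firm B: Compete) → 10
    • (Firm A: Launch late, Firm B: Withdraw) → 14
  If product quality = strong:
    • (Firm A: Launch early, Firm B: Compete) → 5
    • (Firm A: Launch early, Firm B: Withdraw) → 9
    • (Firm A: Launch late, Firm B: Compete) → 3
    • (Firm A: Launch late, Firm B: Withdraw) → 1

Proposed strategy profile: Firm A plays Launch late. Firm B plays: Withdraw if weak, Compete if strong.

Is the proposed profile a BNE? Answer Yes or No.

Yes

Firm A plays Launch late: E[Launch late] = 1/5·(13) + 4/5·(3) = 5; E[Launch early] = -22/5. Best-responding. ✓
Firm B (product quality weak), facing Launch late: Compete gives 10, Withdraw gives 14. Proposed Withdraw is best. ✓
Firm B (product quality strong), facing Launch late: Compete gives 3, Withdraw gives 1. Proposed Compete is best. ✓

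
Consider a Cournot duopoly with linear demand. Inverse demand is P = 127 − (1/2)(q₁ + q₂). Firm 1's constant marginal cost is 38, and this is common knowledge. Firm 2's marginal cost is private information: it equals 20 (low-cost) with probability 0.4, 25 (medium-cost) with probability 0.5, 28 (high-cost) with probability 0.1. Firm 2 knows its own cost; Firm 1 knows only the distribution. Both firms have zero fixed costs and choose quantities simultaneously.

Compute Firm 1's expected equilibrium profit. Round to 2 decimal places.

Type-c best response for Firm 2: q₂(c) = (127 − c) − q₁/2.
Firm 1 maximizes expected profit; its first-order condition is 127 − q₁ − (1/2)E[q₂] − 38 = 0.
Substituting E[q₂] and solving: E[c₂] = 23.3, so q₁ = (127 − 2·38 + 23.3)/(3/2) = 49.5333.
E[P] = 127 − (1/2)·(q₁ + E[q₂]) = 62.7667; Firm 1's expected profit = (E[P] − 38)·q₁ = (62.7667 − 38)·49.5333 = 1226.78.

1226.78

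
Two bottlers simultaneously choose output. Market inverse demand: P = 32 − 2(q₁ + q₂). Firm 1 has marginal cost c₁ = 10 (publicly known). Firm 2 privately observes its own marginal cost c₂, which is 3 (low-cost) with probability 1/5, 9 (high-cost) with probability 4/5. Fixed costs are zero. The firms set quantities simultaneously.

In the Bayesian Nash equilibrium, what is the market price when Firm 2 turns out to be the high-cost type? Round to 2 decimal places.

17.20

Firm 2 with cost c maximizes (32 − 2(q₁+q₂) − c)·q₂, giving q₂(c) = (32 − c − 2q₁)/4.
E[c₂] = 1/5·3 + 4/5·9 = 7.8
Firm 1's FOC against E[q₂] yields q₁ = (32 − 2·10 + E[c₂])/6 = (32 − 20 + 7.8)/6 = 3.3.
q₂(high-cost) = 4.1, so P = 32 − 2·(3.3 + 4.1) = 17.2.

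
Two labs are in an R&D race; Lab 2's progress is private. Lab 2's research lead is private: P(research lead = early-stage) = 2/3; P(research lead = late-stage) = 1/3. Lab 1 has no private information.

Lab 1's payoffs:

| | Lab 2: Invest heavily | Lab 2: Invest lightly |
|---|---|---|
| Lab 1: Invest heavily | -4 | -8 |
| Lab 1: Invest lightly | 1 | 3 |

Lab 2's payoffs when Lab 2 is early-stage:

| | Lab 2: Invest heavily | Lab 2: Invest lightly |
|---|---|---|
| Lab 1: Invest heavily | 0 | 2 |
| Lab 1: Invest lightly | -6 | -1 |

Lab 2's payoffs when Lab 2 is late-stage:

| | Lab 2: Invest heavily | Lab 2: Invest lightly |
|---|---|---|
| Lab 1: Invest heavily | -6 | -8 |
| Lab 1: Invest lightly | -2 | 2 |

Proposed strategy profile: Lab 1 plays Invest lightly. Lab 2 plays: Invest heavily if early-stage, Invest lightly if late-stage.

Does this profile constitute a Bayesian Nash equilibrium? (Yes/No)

A profile is a BNE iff every type of every player is best-responding given beliefs about the other side.
Lab 1 plays Invest lightly: E[Invest lightly] = 2/3·(1) + 1/3·(3) = 5/3; E[Invest heavily] = -16/3. Best-responding. ✓
Lab 2 (research lead early-stage), facing Invest lightly: Invest heavily gives -6, Invest lightly gives -1. Proposed Invest heavily is not best — profitable deviation exists. ✗
Lab 2 (research lead late-stage), facing Invest lightly: Invest heavily gives -2, Invest lightly gives 2. Proposed Invest lightly is best. ✓

No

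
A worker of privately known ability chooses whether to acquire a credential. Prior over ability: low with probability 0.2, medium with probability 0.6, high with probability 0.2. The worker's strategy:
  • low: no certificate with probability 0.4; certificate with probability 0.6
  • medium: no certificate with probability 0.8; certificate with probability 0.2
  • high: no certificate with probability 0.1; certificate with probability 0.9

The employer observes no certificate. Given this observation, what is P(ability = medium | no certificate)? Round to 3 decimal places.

0.828

P(no certificate) = 0.2·0.4 + 0.6·0.8 + 0.2·0.1 = 0.58
P(medium | no certificate) = (0.6·0.8) / 0.58 = 0.48 / 0.58 = 0.827586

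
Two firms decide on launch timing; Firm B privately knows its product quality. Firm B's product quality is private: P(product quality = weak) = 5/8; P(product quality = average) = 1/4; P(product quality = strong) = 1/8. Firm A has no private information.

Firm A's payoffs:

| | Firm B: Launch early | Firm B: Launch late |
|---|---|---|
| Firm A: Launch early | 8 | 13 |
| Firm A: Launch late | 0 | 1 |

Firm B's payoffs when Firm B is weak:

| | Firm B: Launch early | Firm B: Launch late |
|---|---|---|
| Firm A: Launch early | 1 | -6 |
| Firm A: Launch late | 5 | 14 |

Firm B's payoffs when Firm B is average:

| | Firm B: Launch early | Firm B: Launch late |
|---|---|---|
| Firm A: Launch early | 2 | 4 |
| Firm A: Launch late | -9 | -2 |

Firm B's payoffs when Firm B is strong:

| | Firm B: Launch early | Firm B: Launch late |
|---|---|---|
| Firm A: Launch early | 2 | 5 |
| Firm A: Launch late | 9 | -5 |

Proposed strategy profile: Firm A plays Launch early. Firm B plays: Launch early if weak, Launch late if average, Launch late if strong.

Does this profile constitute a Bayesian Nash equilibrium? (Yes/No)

Yes

A profile is a BNE iff every type of every player is best-responding given beliefs about the other side.
Firm A plays Launch early: E[Launch early] = 5/8·(8) + 1/4·(13) + 1/8·(13) = 79/8; E[Launch late] = 3/8. Best-responding. ✓
Firm B (product quality weak), facing Launch early: Launch early gives 1, Launch late gives -6. Proposed Launch early is best. ✓
Firm B (product quality average), facing Launch early: Launch early gives 2, Launch late gives 4. Proposed Launch late is best. ✓
Firm B (product quality strong), facing Launch early: Launch early gives 2, Launch late gives 5. Proposed Launch late is best. ✓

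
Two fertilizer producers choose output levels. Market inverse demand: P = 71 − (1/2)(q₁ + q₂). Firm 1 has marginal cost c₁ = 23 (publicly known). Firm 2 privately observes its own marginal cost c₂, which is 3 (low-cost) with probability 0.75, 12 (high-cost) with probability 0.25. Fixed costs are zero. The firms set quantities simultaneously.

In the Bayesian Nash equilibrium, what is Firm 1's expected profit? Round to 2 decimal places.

Type-c best response for Firm 2: q₂(c) = (71 − c) − q₁/2.
Firm 1 maximizes expected profit; its first-order condition is 71 − q₁ − (1/2)E[q₂] − 23 = 0.
Substituting E[q₂] and solving: E[c₂] = 5.25, so q₁ = (71 − 2·23 + 5.25)/(3/2) = 20.1667.
E[P] = 71 − (1/2)·(q₁ + E[q₂]) = 33.0833; Firm 1's expected profit = (E[P] − 23)·q₁ = (33.0833 − 23)·20.1667 = 203.347.

203.35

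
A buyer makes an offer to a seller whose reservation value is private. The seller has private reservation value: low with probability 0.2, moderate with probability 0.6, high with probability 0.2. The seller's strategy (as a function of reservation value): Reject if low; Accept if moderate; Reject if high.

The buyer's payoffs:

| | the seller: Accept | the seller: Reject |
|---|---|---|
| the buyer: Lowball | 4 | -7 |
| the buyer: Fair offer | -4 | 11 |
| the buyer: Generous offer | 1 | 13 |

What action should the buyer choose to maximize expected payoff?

Generous offer

Compute the buyer's expected payoff for each action, taking the expectation over the seller's type.
E[Lowball] = 0.2·(-7) + 0.6·(4) + 0.2·(-7) = -0.4
E[Fair offer] = 0.2·(11) + 0.6·(-4) + 0.2·(11) = 2
E[Generous offer] = 0.2·(13) + 0.6·(1) + 0.2·(13) = 5.8
Best response: Generous offer (5.8 is the largest).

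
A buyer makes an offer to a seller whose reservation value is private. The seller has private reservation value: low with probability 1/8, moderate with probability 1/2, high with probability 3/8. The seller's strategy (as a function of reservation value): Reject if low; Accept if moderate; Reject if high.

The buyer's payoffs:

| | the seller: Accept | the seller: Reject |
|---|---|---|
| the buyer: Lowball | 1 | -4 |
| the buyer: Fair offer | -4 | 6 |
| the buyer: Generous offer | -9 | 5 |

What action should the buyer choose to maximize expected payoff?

Fair offer

Compute the buyer's expected payoff for each action, taking the expectation over the seller's type.
E[Lowball] = 1/8·(-4) + 1/2·(1) + 3/8·(-4) = -3/2
E[Fair offer] = 1/8·(6) + 1/2·(-4) + 3/8·(6) = 1
E[Generous offer] = 1/8·(5) + 1/2·(-9) + 3/8·(5) = -2
Best response: Fair offer (1 is the largest).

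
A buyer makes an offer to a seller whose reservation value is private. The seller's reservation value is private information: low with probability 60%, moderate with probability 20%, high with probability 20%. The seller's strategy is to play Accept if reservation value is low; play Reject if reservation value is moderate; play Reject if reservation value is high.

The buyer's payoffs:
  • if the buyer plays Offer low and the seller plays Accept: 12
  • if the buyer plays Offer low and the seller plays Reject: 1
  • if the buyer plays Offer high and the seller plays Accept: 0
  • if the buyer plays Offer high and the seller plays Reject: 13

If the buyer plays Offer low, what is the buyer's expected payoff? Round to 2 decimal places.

7.60

E[Offer low] = 0.6·12 + 0.2·1 + 0.2·1 = 7.2 + 0.2 + 0.2 = 7.6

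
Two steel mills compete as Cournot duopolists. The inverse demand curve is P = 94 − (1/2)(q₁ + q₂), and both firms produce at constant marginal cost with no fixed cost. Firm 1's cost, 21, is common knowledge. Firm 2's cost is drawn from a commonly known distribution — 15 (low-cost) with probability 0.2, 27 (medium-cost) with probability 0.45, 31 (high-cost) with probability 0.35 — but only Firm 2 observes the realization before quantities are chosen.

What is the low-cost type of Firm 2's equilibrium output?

Type-c best response for Firm 2: q₂(c) = (94 − c) − q₁/2.
Firm 1 maximizes expected profit; its first-order condition is 94 − q₁ − (1/2)E[q₂] − 21 = 0.
Substituting E[q₂] and solving: E[c₂] = 26, so q₁ = (94 − 2·21 + 26)/(3/2) = 52.
q₂(low-cost) = (94 − 15 − (1/2)·52) = 53.

53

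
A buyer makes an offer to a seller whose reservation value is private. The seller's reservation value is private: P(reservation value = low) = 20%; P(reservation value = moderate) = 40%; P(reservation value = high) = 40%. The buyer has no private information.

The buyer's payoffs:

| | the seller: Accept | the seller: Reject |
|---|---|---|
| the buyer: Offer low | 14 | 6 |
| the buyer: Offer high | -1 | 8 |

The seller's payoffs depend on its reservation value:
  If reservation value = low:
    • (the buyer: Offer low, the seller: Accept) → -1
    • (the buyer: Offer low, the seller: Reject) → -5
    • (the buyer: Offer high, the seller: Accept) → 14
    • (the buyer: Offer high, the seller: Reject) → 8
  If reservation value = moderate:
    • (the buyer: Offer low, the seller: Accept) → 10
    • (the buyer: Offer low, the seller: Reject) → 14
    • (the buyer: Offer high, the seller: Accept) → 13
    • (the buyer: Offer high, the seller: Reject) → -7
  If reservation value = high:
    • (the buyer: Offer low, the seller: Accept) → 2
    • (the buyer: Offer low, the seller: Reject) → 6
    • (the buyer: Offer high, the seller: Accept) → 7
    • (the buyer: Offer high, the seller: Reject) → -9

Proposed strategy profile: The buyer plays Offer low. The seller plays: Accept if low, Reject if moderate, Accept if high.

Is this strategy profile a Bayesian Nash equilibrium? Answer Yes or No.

No

The buyer plays Offer low: E[Offer low] = 0.2·(14) + 0.4·(6) + 0.4·(14) = 10.8; E[Offer high] = 2.6. Best-responding. ✓
The seller (reservation value low), facing Offer low: Accept gives -1, Reject gives -5. Proposed Accept is best. ✓
The seller (reservation value moderate), facing Offer low: Accept gives 10, Reject gives 14. Proposed Reject is best. ✓
The seller (reservation value high), facing Offer low: Accept gives 2, Reject gives 6. Proposed Accept is not best — profitable deviation exists. ✗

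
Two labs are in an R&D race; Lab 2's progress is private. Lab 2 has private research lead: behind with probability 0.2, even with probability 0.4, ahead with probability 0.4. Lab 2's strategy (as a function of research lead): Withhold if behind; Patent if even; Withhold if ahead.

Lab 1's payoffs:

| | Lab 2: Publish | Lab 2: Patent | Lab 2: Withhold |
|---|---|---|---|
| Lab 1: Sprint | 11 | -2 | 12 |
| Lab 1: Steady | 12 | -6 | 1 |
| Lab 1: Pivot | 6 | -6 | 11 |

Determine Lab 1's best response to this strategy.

Sprint

Compute Lab 1's expected payoff for each action, taking the expectation over Lab 2's type.
E[Sprint] = 0.2·(12) + 0.4·(-2) + 0.4·(12) = 6.4
E[Steady] = 0.2·(1) + 0.4·(-6) + 0.4·(1) = -1.8
E[Pivot] = 0.2·(11) + 0.4·(-6) + 0.4·(11) = 4.2
Best response: Sprint (6.4 is the largest).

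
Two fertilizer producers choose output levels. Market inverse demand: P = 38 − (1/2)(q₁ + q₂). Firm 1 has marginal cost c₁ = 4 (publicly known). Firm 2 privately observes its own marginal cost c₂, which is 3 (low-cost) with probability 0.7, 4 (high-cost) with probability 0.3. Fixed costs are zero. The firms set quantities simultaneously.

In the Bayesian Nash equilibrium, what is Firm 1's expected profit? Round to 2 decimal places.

Firm 2 with cost c maximizes (38 − (1/2)(q₁+q₂) − c)·q₂, giving q₂(c) = (38 − c − (1/2)q₁).
E[c₂] = 0.7·3 + 0.3·4 = 3.3
Firm 1's FOC against E[q₂] yields q₁ = (38 − 2·4 + E[c₂])/(3/2) = (38 − 8 + 3.3)/(3/2) = 22.2.
E[P] = 38 − (1/2)·(q₁ + E[q₂]) = 15.1; Firm 1's expected profit = (E[P] − 4)·q₁ = (15.1 − 4)·22.2 = 246.42.

246.42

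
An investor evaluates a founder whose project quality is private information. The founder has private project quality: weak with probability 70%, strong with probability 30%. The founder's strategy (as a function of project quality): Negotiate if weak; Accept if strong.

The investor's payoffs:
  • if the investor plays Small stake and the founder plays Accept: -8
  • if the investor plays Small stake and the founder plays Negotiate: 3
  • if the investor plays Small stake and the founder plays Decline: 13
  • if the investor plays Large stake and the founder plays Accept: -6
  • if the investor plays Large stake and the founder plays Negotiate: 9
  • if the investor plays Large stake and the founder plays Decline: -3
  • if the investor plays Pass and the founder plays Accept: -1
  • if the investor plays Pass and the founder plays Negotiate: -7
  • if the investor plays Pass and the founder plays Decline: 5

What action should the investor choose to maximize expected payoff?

E[Small stake] = 0.7·(3) + 0.3·(-8) = -0.3
E[Large stake] = 0.7·(9) + 0.3·(-6) = 4.5
E[Pass] = 0.7·(-7) + 0.3·(-1) = -5.2
Best response: Large stake (4.5 is the largest).

Large stake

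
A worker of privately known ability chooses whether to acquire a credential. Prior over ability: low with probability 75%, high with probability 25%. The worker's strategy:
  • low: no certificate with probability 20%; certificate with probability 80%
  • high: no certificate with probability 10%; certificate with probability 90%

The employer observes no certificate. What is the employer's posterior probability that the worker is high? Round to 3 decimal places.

0.143

P(no certificate) = 0.75·0.2 + 0.25·0.1 = 0.175
P(high | no certificate) = (0.25·0.1) / 0.175 = 0.025 / 0.175 = 0.142857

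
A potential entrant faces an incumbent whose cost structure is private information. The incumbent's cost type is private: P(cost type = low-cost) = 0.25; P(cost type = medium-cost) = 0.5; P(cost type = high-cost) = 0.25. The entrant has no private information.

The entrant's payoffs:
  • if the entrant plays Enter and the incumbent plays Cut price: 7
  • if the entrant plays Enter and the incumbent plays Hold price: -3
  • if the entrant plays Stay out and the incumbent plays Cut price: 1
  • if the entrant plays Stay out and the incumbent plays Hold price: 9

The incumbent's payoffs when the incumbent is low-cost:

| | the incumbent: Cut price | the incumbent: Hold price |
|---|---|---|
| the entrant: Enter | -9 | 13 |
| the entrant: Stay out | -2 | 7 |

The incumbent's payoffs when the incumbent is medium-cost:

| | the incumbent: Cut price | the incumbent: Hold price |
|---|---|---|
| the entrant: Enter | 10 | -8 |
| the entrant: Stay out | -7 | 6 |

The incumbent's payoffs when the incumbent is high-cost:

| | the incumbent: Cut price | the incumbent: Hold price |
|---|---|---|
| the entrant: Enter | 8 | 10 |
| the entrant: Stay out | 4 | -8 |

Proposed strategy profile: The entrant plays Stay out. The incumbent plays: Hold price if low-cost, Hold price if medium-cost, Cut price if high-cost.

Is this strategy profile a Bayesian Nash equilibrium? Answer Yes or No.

Yes

The entrant plays Stay out: E[Stay out] = 0.25·(9) + 0.5·(9) + 0.25·(1) = 7; E[Enter] = -0.5. Best-responding. ✓
The incumbent (cost type low-cost), facing Stay out: Cut price gives -2, Hold price gives 7. Proposed Hold price is best. ✓
The incumbent (cost type medium-cost), facing Stay out: Cut price gives -7, Hold price gives 6. Proposed Hold price is best. ✓
The incumbent (cost type high-cost), facing Stay out: Cut price gives 4, Hold price gives -8. Proposed Cut price is best. ✓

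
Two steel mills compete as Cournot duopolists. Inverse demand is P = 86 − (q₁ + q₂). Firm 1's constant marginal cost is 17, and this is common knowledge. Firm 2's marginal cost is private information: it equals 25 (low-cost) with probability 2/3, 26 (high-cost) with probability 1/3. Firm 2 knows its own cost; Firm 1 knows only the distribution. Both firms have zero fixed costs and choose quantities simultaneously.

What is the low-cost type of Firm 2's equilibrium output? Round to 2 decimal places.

Type-c best response for Firm 2: q₂(c) = (86 − c)/2 − q₁/2.
Firm 1 maximizes expected profit; its first-order condition is 86 − 2q₁ − E[q₂] − 17 = 0.
Substituting E[q₂] and solving: E[c₂] = 25.3333, so q₁ = (86 − 2·17 + 25.3333)/3 = 25.7778.
q₂(low-cost) = (86 − 25 − 25.7778)/2 = 17.6111.

17.61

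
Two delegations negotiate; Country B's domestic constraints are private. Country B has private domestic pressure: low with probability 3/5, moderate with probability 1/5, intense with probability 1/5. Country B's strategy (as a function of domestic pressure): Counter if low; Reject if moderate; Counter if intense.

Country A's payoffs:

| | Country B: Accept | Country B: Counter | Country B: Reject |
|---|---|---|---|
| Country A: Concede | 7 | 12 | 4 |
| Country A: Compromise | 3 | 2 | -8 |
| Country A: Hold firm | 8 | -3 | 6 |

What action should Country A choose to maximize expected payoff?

Concede

E[Concede] = 3/5·(12) + 1/5·(4) + 1/5·(12) = 52/5
E[Compromise] = 3/5·(2) + 1/5·(-8) + 1/5·(2) = 0
E[Hold firm] = 3/5·(-3) + 1/5·(6) + 1/5·(-3) = -6/5
Best response: Concede (52/5 is the largest).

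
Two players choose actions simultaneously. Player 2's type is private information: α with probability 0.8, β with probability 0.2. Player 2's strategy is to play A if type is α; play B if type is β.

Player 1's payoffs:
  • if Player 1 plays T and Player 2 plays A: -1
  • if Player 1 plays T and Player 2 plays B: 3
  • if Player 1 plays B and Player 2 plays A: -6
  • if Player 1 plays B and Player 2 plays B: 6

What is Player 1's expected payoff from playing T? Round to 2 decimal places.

E[T] = 0.8·(-1) + 0.2·3 = (-0.8) + 0.6 = -0.2

-0.20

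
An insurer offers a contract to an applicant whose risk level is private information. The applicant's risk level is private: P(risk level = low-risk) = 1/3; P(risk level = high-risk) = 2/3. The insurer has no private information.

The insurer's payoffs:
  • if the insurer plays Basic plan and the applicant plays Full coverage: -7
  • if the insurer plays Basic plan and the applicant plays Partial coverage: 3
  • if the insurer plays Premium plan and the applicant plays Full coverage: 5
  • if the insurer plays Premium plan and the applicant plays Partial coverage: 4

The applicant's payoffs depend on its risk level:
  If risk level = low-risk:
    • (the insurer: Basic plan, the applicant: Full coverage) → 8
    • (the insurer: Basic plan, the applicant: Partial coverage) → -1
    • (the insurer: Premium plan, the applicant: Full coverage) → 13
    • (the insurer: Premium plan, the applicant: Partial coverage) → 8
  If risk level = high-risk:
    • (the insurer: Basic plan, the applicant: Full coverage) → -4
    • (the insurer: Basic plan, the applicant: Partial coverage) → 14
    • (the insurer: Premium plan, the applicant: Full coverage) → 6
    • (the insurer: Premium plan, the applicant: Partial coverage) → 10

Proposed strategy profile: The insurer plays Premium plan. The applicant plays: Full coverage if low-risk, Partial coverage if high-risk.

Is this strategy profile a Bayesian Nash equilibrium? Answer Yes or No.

The insurer plays Premium plan: E[Premium plan] = 1/3·(5) + 2/3·(4) = 13/3; E[Basic plan] = -1/3. Best-responding. ✓
The applicant (risk level low-risk), facing Premium plan: Full coverage gives 13, Partial coverage gives 8. Proposed Full coverage is best. ✓
The applicant (risk level high-risk), facing Premium plan: Full coverage gives 6, Partial coverage gives 10. Proposed Partial coverage is best. ✓

Yes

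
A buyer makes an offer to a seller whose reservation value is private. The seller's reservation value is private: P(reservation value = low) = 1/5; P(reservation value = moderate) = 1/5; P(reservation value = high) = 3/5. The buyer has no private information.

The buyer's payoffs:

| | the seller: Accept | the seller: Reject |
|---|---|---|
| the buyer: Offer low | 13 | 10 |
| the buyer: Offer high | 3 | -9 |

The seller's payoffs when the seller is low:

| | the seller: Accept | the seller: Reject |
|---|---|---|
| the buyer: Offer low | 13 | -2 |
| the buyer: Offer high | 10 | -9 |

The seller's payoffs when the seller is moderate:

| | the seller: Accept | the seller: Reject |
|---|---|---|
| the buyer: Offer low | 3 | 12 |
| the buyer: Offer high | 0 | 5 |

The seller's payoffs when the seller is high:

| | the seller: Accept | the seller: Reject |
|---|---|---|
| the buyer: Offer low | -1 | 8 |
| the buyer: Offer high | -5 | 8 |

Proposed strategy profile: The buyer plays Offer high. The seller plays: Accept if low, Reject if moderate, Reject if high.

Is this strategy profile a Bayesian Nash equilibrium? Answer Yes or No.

No

The buyer plays Offer high: E[Offer high] = 1/5·(3) + 1/5·(-9) + 3/5·(-9) = -33/5; E[Offer low] = 53/5. Not best-responding. ✗
The seller (reservation value low), facing Offer high: Accept gives 10, Reject gives -9. Proposed Accept is best. ✓
The seller (reservation value moderate), facing Offer high: Accept gives 0, Reject gives 5. Proposed Reject is best. ✓
The seller (reservation value high), facing Offer high: Accept gives -5, Reject gives 8. Proposed Reject is best. ✓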